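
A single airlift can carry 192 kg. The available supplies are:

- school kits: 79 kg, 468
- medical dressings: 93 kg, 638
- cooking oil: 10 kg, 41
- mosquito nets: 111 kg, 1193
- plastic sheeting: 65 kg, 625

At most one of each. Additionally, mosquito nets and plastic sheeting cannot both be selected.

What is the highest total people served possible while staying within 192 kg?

1661

Ranking by ratio (people served/kg): mosquito nets 10.75, plastic sheeting 9.62, medical dressings 6.86.
Best packing: school kits + mosquito nets — 190 kg, 1661 total.
The closest alternative, medical dressings + cooking oil + plastic sheeting, reaches only 1304.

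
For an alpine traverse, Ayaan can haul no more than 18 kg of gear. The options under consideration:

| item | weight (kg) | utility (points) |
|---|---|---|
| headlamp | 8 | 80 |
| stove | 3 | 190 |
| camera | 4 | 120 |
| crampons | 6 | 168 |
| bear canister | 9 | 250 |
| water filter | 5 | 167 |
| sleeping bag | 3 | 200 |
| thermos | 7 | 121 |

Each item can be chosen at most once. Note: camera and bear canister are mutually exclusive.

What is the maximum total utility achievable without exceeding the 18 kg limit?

725

By utility per kg: sleeping bag 66.67, stove 63.33, water filter 33.40, camera 30.00 lead.
Taking the top-ratio items first gives stove + camera + water filter + sleeping bag for 677 (15 kg).
Dropping camera frees 4 kg; slotting in crampons (6 kg) lifts the total to 725 at 17 kg.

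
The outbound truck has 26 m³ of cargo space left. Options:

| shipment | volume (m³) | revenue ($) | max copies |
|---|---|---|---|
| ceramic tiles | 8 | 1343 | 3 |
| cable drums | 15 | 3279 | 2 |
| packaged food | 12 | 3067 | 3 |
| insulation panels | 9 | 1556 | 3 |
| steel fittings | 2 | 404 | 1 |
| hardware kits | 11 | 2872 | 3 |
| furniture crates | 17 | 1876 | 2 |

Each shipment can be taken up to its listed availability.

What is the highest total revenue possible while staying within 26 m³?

6538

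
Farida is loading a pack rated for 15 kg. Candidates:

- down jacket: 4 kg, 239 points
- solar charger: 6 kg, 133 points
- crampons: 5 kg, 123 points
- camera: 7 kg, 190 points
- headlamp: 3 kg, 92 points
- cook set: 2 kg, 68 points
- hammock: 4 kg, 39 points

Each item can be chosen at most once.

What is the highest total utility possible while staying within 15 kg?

Ranking by ratio (utility/kg): down jacket 59.75, cook set 34.00, headlamp 30.67, camera 27.14.
Filling by ratio: down jacket + crampons + headlamp + cook set for 522, with 1 kg left unused.
The 5 kg tied up in crampons is better spent on solar charger — total rises to 532 (15 kg).
Runner-up down jacket + crampons + headlamp + cook set tops out at 522.

532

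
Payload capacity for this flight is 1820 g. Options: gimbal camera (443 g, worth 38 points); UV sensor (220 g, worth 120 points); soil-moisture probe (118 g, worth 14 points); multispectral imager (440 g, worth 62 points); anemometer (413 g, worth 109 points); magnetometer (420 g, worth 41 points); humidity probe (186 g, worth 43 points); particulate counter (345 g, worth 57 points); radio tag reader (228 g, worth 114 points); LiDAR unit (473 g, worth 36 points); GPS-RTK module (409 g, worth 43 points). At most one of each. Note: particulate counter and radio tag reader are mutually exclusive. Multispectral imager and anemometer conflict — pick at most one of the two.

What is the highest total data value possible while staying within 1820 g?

By data value per g: UV sensor 0.55, radio tag reader 0.50, anemometer 0.26 lead.
Best packing: UV sensor + soil-moisture probe + anemometer + humidity probe + radio tag reader + GPS-RTK module — 1574 g, 443 total.
The spare 246 g is too small for any remaining sensor, and no feasible exchange beats 443.

443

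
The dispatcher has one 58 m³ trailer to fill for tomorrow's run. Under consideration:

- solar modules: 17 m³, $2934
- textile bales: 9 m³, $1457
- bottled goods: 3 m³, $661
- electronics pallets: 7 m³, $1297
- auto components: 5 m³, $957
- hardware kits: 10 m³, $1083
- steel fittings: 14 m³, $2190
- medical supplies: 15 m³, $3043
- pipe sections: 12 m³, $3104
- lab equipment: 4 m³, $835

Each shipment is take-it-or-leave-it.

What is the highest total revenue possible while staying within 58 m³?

11874

By revenue per m³: pipe sections 258.67, bottled goods 220.33, lab equipment 208.75, medical supplies 202.87 lead.
Filling by ratio: textile bales + bottled goods + electronics pallets + auto components + medical supplies + pipe sections + lab equipment for 11354, with 3 m³ left unused.
The 14 m³ tied up in textile bales and auto components is better spent on solar modules — total rises to 11874 (58 m³).
The closest alternative, solar modules + bottled goods + auto components + medical supplies + pipe sections + lab equipment, reaches only 11534.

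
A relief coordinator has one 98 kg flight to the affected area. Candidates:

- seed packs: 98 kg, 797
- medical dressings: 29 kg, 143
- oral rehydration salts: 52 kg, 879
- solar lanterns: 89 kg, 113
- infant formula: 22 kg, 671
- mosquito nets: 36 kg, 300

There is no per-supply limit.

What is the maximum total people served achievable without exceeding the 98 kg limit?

Best packing: 4×infant formula — 88 kg, 2684 total.
Nothing else within 98 kg beats 2684.

2684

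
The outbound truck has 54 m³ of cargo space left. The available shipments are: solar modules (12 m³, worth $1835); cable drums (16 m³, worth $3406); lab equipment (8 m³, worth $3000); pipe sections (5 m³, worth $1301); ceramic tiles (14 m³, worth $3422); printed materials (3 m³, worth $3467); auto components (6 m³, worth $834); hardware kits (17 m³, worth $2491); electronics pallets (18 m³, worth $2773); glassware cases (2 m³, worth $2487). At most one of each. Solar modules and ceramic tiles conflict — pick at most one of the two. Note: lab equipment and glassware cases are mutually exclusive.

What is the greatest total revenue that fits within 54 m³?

Ranking by ratio (revenue/m³): glassware cases 1243.50, printed materials 1155.67, lab equipment 375.00, pipe sections 260.20.
Taking cable drums + ceramic tiles + printed materials + electronics pallets + glassware cases: 53 m³ used, 15555 in revenue.

15555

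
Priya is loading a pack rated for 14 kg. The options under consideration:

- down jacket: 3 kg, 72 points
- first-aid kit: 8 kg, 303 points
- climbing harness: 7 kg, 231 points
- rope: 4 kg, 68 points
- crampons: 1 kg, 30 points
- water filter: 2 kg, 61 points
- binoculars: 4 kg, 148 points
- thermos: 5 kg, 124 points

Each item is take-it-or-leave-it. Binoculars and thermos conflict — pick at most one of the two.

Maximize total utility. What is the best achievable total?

The ratio ordering already packs tightly: first-aid kit + water filter + binoculars, 14 kg, 512.

512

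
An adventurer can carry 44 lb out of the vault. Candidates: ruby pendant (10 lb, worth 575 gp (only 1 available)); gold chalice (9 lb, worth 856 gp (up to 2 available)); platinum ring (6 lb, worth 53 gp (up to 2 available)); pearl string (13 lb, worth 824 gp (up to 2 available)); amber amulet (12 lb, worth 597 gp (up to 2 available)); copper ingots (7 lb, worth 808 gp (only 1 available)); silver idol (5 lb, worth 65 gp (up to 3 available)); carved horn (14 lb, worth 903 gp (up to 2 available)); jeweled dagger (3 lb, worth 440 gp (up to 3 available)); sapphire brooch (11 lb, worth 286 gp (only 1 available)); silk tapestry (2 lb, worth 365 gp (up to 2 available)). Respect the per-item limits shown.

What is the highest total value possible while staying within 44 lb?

Taking 2×gold chalice + copper ingots + silver idol + 3×jeweled dagger + 2×silk tapestry: 43 lb used, 4635 in value.

4635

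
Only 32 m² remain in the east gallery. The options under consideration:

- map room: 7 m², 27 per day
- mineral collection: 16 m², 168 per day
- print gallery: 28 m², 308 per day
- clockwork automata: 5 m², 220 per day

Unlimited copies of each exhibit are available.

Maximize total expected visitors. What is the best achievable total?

1320

Density check — clockwork automata 44.00, print gallery 11.00, mineral collection 10.50 are the best per m².
Taking 6×clockwork automata: 30 m² used, 1320 in expected visitors.
The spare 2 m² is too small for any remaining exhibit, and no exchange beats 1320.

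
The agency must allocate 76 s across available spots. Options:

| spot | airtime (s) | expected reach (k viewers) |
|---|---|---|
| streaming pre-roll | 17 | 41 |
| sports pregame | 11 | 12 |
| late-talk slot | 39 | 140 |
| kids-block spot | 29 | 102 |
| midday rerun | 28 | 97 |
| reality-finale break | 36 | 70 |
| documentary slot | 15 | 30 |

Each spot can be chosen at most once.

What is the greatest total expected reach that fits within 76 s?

242

Best packing: late-talk slot + kids-block spot — 68 s, 242 total.
Nothing else within 76 s beats 242.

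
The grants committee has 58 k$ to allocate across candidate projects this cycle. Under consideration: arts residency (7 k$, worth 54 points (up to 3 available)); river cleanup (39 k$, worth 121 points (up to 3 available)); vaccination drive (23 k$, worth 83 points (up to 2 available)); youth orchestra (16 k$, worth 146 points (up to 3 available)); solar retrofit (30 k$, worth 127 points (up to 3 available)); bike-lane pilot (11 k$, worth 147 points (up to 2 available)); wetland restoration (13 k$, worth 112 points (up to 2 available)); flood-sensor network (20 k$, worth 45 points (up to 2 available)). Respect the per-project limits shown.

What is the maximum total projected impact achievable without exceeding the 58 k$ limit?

Ranking by ratio (projected impact/k$): bike-lane pilot 13.36, youth orchestra 9.12, wetland restoration 8.62.
Greedy by ratio would take 2×youth orchestra + 2×bike-lane pilot: 54 k$ used, total 586.
Replace youth orchestra with arts residency + wetland restoration: the trade gains 20 net, giving 606 at 58 k$.
Every other selection either busts 58 k$ or exceeds an availability limit or fails to beat 606.

606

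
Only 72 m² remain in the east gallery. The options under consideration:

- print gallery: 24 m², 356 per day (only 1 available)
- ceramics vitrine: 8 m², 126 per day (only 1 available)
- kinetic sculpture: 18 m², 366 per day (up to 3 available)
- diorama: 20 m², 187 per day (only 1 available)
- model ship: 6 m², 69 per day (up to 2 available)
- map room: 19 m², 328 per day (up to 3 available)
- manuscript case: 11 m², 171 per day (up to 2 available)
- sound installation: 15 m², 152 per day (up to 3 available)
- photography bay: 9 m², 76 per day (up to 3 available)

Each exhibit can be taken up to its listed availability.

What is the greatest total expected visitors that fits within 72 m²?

1338

A density-first pass picks ceramics vitrine + 3×kinetic sculpture + model ship — 1293 at 68 m².
Replace ceramics vitrine with manuscript case: the trade gains 45 net, giving 1338 at 71 m².
Every other selection either busts 72 m² or exceeds an availability limit or fails to beat 1338.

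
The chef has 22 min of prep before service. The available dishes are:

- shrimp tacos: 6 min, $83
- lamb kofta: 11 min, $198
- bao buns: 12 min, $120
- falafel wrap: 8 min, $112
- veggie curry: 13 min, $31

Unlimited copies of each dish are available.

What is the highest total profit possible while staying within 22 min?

396

By profit per min: lamb kofta 18.00, falafel wrap 14.00, shrimp tacos 13.83, bao buns 10.00 lead.
Taking 2×lamb kofta: 22 min used, 396 in profit.
Every other selection either busts 22 min or fails to beat 396.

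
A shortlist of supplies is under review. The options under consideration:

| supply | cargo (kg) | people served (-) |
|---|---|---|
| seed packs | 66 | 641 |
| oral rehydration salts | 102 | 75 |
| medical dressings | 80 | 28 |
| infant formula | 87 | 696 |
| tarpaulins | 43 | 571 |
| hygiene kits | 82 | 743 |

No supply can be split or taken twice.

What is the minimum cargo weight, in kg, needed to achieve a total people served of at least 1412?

169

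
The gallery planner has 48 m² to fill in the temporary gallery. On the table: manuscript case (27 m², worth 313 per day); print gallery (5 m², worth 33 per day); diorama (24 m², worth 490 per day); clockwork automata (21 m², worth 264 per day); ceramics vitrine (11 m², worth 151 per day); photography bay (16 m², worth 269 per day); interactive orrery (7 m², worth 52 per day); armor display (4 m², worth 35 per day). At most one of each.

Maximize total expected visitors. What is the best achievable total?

811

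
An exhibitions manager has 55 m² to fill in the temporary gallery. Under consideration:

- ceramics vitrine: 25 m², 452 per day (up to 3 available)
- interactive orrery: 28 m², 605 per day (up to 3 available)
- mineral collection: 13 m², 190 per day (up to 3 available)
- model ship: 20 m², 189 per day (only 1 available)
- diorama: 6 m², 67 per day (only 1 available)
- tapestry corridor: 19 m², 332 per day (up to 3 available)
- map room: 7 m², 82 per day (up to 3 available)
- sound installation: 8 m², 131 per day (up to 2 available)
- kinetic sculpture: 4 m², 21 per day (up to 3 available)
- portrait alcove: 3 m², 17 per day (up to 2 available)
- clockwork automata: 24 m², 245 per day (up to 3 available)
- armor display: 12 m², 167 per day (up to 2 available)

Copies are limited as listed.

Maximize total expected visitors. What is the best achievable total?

By expected visitors per m²: interactive orrery 21.61, ceramics vitrine 18.08, tapestry corridor 17.47, sound installation 16.38 lead.
A density-first pass picks ceramics vitrine + interactive orrery — 1057 at 53 m².
Dropping ceramics vitrine frees 25 m²; slotting in tapestry corridor + sound installation (27 m²) lifts the total to 1068 at 55 m².
No other feasible combination exceeds 1068.

1068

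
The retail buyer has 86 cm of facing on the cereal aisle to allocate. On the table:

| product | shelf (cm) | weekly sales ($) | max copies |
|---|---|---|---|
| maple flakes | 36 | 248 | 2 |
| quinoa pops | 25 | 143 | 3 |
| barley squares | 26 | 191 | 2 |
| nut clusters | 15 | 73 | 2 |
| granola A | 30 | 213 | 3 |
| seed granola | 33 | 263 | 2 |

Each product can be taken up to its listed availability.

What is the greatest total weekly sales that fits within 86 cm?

Greedy by ratio would take nut clusters + 2×seed granola: 81 cm used, total 599.
The 48 cm tied up in nut clusters and seed granola is better spent on 2×barley squares — total rises to 645 (85 cm).
Nothing else within 86 cm beats 645.

645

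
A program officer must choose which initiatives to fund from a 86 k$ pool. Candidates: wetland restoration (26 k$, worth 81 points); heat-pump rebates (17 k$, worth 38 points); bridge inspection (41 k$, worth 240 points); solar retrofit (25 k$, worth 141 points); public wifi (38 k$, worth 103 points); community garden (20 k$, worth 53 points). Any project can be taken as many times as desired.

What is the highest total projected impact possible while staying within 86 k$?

480

Ranking by ratio (projected impact/k$): bridge inspection 5.85, solar retrofit 5.64, wetland restoration 3.12, public wifi 2.71.
2×bridge inspection uses 82 of the 86 k$ and totals 480.
No other feasible combination exceeds 480.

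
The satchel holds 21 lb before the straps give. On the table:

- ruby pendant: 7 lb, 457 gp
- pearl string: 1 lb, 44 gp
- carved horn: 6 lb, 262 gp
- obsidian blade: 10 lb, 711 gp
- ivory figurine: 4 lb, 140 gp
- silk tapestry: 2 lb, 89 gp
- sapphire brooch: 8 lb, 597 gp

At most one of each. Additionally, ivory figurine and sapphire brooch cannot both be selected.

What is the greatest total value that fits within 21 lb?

Best packing: pearl string + obsidian blade + silk tapestry + sapphire brooch — 21 lb, 1441 total.
An exhaustive check of the 128 subsets confirms 1441.

1441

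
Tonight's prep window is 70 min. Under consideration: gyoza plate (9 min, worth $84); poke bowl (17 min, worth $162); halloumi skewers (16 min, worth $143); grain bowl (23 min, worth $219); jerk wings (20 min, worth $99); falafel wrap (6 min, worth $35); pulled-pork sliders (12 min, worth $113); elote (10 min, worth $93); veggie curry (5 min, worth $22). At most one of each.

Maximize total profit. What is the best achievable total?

Ranking by ratio (profit/min): poke bowl 9.53, grain bowl 9.52, pulled-pork sliders 9.42.
The ratio heuristic lands on gyoza plate + poke bowl + grain bowl + falafel wrap + pulled-pork sliders (613) but leaves 3 min idle.
The 23 min tied up in poke bowl and falafel wrap is better spent on halloumi skewers + elote — total rises to 652 (70 min).
That's the maximum — no swap from here does better than 652.

652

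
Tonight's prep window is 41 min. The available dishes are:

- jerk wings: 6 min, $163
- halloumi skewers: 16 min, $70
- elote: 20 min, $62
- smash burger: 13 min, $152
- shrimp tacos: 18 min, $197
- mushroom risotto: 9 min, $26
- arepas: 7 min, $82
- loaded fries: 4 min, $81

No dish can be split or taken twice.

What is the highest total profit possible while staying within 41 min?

593

By profit per min: jerk wings 27.17, loaded fries 20.25, arepas 11.71 lead.
The ratio heuristic lands on jerk wings + smash burger + mushroom risotto + arepas + loaded fries (504) but leaves 2 min idle.
Replace mushroom risotto and arepas with shrimp tacos: the trade gains 89 net, giving 593 at 41 min.
No other feasible combination exceeds 593.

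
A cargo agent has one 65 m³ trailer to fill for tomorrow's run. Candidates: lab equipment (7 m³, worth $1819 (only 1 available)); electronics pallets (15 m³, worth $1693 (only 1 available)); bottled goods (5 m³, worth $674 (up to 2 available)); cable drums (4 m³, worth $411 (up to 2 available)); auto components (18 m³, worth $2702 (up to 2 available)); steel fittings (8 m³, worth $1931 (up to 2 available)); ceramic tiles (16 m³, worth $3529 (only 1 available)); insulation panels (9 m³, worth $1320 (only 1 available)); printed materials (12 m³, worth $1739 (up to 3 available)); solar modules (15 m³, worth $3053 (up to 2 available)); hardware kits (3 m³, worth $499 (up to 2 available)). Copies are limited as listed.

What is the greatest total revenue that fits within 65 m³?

13996

Ranking by ratio (revenue/m³): lab equipment 259.86, steel fittings 241.38, ceramic tiles 220.56, solar modules 203.53.
A density-first pass picks lab equipment + bottled goods + 2×steel fittings + ceramic tiles + solar modules + 2×hardware kits — 13935 at 65 m³.
The 15 m³ tied up in lab equipment and bottled goods and hardware kits is better spent on solar modules — total rises to 13996 (65 m³).
No other feasible combination exceeds 13996.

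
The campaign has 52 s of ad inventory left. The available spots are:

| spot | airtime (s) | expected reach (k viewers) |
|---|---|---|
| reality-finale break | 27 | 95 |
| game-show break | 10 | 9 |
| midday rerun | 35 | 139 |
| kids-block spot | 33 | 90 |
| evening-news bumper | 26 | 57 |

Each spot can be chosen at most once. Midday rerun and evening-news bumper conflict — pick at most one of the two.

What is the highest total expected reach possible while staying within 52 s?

The ratio ordering already packs tightly: game-show break + midday rerun, 45 s, 148.
No other feasible combination exceeds 148.

148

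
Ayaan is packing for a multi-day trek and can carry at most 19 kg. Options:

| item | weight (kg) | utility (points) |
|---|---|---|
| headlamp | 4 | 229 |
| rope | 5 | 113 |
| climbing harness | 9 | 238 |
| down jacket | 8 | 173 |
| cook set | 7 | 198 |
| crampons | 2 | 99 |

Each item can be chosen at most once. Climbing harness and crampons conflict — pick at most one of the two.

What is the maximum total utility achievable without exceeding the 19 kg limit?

Taking headlamp + rope + cook set + crampons: 18 kg used, 639 in utility.

639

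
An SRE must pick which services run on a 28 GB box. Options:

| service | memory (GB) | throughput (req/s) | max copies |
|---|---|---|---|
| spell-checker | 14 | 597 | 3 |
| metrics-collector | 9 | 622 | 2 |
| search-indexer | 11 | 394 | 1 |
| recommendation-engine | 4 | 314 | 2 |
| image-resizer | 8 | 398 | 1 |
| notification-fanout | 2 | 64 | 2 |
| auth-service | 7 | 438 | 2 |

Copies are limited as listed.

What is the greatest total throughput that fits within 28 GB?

1936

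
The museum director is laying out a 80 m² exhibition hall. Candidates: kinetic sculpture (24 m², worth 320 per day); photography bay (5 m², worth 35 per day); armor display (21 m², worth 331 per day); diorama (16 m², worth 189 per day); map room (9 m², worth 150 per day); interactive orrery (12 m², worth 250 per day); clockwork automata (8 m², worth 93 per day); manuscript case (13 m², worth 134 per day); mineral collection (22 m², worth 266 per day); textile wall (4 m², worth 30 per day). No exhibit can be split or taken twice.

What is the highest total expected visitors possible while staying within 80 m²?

Taking the top-ratio exhibits first gives kinetic sculpture + armor display + map room + interactive orrery + clockwork automata + textile wall for 1174 (78 m²).
Using the slack differently, armor display + diorama + map room + interactive orrery + mineral collection comes to 1186 at 80 m².
The closest alternative, kinetic sculpture + armor display + map room + interactive orrery + manuscript case, reaches only 1185.

1186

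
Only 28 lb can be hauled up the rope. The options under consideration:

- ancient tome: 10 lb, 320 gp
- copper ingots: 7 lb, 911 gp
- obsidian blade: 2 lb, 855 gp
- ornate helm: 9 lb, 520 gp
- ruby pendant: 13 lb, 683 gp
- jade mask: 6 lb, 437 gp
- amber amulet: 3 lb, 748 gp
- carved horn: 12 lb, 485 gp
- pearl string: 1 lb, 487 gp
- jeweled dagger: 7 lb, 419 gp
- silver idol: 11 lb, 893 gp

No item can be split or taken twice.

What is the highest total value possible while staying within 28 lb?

3958

Filling by ratio: copper ingots + obsidian blade + amber amulet + pearl string + silver idol for 3894, with 4 lb left unused.
Dropping silver idol frees 11 lb; slotting in ornate helm + jade mask (15 lb) lifts the total to 3958 at 28 lb.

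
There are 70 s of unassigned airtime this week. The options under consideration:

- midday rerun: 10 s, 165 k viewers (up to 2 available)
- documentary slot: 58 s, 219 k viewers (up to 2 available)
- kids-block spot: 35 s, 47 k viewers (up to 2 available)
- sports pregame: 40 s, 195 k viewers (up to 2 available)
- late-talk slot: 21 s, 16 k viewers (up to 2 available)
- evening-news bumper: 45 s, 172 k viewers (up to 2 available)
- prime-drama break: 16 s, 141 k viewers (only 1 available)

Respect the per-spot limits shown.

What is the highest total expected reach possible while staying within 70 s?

525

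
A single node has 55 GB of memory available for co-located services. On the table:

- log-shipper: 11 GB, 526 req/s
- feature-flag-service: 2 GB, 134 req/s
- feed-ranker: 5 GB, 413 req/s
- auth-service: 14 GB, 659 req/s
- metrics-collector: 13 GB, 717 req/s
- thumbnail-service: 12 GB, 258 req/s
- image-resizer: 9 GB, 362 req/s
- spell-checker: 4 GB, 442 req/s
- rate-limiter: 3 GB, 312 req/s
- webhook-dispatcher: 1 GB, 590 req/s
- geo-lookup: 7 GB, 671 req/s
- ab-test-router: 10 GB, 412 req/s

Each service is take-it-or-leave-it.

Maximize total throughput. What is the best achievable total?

Ranking by ratio (throughput/GB): webhook-dispatcher 590.00, spell-checker 110.50, rate-limiter 104.00, geo-lookup 95.86.
Taking log-shipper + feature-flag-service + feed-ranker + metrics-collector + image-resizer + spell-checker + rate-limiter + webhook-dispatcher + geo-lookup: 55 GB used, 4167 in throughput.
The closest alternative, log-shipper + feed-ranker + metrics-collector + spell-checker + rate-limiter + webhook-dispatcher + geo-lookup + ab-test-router, reaches only 4083.

4167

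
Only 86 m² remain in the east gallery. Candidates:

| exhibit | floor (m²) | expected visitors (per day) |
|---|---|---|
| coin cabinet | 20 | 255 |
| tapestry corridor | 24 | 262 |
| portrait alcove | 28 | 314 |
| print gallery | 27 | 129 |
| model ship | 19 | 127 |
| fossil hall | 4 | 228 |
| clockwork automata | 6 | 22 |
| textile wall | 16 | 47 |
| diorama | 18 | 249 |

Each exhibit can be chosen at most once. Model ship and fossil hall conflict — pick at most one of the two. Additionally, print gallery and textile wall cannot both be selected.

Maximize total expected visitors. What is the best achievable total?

1093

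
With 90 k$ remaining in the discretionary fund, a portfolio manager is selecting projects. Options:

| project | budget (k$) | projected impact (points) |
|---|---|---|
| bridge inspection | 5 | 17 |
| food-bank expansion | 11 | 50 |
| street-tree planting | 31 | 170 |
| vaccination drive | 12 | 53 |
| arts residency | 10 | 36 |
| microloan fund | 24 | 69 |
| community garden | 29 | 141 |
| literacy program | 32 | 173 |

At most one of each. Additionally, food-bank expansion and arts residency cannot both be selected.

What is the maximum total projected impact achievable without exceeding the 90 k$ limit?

449

A density-first pass picks food-bank expansion + street-tree planting + vaccination drive + literacy program — 446 at 86 k$.
Dropping food-bank expansion frees 11 k$; slotting in bridge inspection + arts residency (15 k$) lifts the total to 449 at 90 k$.
Runner-up food-bank expansion + street-tree planting + vaccination drive + literacy program tops out at 446.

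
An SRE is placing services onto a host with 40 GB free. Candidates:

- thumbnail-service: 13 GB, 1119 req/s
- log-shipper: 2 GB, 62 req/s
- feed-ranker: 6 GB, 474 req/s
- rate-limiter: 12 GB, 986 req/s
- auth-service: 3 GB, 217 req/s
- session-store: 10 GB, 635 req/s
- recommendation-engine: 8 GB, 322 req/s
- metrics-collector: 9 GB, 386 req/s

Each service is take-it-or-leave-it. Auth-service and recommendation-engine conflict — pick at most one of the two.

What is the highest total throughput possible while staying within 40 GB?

Density check — thumbnail-service 86.08, rate-limiter 82.17, feed-ranker 79.00 are the best per GB.
A density-first pass picks thumbnail-service + log-shipper + feed-ranker + rate-limiter + auth-service — 2858 at 36 GB.
Replace feed-ranker with session-store: the trade gains 161 net, giving 3019 at 40 GB.
Runner-up thumbnail-service + feed-ranker + rate-limiter + metrics-collector tops out at 2965.

3019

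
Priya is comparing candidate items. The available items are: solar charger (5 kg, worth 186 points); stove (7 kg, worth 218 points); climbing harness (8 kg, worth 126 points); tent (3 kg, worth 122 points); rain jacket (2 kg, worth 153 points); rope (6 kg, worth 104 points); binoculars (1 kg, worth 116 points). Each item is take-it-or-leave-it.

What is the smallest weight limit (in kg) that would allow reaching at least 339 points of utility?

6

Minimise kg subject to total utility ≥ 339.
tent + rain jacket + binoculars: 391 utility at 6 kg.
Any bundle with less than 6 kg falls short of 339.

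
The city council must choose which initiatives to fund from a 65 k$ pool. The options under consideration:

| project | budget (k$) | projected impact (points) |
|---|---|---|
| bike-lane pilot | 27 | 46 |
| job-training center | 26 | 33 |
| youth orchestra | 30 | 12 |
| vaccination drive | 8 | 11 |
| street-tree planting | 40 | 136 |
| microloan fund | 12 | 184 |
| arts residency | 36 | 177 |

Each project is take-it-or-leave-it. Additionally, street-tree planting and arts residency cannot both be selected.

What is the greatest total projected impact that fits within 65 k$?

372

Density check — microloan fund 15.33, arts residency 4.92, street-tree planting 3.40, bike-lane pilot 1.70 are the best per k$.
Best packing: vaccination drive + microloan fund + arts residency — 56 k$, 372 total.
Nothing else feasible within 65 k$ beats 372.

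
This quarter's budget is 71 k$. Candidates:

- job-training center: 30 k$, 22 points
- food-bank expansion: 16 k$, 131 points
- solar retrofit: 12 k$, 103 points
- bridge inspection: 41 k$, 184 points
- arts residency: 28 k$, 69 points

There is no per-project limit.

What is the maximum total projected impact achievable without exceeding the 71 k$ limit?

By projected impact per k$: solar retrofit 8.58, food-bank expansion 8.19, bridge inspection 4.49, arts residency 2.46 lead.
Greedy by ratio would take 5×solar retrofit: 60 k$ used, total 515.
Dropping 2×solar retrofit frees 24 k$; slotting in 2×food-bank expansion (32 k$) lifts the total to 571 at 68 k$.
Nothing else within 71 k$ beats 571.

571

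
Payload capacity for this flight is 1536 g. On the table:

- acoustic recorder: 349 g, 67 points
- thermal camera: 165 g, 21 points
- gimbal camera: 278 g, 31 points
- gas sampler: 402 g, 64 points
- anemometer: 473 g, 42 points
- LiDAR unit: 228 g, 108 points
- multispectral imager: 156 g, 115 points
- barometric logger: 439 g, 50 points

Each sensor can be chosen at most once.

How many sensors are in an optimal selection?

5

Best achievable data value is 385.
For example acoustic recorder + gimbal camera + gas sampler + LiDAR unit + multispectral imager achieves it, using 1413 g.
All optima have 5 sensors.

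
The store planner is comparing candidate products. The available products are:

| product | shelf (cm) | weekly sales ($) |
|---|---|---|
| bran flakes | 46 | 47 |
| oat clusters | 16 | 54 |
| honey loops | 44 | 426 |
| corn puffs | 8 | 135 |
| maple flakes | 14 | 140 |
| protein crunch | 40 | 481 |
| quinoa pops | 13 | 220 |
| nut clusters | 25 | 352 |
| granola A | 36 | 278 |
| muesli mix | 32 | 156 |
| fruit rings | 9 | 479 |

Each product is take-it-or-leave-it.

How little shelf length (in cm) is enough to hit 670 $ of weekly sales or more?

Minimise cm subject to total weekly sales ≥ 670.
Taking quinoa pops + fruit rings gives 699 (≥ 670) for 22 cm.
Any bundle with less than 22 cm falls short of 670.

22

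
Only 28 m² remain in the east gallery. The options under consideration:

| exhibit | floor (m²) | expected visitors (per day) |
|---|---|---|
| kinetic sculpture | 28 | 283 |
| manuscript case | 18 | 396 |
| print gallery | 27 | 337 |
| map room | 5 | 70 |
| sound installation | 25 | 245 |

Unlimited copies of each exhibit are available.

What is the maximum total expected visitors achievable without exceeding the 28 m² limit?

536

Best packing: manuscript case + 2×map room — 28 m², 536 total.
That's the maximum — no swap from here does better than 536.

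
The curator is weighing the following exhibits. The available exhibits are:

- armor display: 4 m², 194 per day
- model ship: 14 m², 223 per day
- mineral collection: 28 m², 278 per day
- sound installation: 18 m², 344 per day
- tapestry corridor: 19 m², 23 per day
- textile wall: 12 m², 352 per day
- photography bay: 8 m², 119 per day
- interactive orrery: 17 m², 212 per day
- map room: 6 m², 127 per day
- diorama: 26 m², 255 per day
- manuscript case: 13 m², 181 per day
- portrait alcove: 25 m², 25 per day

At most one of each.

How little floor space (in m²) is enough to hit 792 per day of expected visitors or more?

Look for the lowest-floor combination reaching 792.
armor display + textile wall + photography bay + map room: 792 expected visitors at 30 m².
No combination under 30 m² hits 792.

30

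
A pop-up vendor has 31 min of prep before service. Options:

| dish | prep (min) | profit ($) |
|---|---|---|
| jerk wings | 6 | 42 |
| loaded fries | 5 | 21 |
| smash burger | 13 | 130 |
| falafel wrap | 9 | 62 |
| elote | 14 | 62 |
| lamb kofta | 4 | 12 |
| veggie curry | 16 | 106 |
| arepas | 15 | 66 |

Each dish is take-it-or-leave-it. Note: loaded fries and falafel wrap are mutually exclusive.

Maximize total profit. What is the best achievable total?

236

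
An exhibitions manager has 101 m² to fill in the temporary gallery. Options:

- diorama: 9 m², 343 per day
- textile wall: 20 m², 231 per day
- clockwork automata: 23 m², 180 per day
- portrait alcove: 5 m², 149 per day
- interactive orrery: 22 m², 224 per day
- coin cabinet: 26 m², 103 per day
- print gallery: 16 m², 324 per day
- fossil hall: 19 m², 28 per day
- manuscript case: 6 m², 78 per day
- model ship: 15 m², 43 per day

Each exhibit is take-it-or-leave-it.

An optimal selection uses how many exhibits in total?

7

The maximum expected visitors within 101 m² is 1529.
diorama + textile wall + clockwork automata + portrait alcove + interactive orrery + print gallery + manuscript case hits 1529 at 101 m².
All optima have 7 exhibits.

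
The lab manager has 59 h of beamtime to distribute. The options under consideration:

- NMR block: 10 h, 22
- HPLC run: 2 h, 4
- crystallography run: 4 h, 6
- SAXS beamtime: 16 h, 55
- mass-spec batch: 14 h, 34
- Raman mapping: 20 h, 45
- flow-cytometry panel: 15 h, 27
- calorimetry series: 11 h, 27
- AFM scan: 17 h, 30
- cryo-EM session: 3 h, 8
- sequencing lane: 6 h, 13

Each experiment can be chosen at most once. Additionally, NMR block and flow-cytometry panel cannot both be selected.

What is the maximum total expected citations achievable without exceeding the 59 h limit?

155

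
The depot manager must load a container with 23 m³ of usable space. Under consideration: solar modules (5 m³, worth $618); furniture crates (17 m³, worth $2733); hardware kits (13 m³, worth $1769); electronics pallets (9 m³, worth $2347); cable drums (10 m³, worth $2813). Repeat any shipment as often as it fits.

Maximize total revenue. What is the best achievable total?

Best packing: 2×cable drums — 20 m³, 5626 total.

5626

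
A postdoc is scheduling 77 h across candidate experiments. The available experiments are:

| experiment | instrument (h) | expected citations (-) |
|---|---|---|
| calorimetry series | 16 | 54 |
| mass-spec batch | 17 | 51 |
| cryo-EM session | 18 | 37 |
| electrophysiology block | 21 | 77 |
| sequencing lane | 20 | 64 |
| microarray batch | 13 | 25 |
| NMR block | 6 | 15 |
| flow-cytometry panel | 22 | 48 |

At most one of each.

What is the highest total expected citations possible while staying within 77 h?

246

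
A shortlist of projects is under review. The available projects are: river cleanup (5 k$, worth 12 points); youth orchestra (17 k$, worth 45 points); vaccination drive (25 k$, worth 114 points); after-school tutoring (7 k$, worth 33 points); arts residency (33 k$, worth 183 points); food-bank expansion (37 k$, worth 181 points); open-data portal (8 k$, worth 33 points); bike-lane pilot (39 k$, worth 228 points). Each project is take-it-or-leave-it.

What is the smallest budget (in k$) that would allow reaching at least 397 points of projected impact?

72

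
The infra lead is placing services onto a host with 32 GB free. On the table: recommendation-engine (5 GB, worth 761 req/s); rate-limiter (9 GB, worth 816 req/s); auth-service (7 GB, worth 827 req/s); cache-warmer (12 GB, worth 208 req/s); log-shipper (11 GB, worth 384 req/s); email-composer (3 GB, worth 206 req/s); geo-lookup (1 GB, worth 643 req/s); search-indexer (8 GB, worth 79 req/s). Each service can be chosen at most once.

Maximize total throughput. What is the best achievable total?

Best packing: recommendation-engine + rate-limiter + auth-service + email-composer + geo-lookup — 25 GB, 3253 total.
An exhaustive check of the 256 subsets confirms 3253.

3253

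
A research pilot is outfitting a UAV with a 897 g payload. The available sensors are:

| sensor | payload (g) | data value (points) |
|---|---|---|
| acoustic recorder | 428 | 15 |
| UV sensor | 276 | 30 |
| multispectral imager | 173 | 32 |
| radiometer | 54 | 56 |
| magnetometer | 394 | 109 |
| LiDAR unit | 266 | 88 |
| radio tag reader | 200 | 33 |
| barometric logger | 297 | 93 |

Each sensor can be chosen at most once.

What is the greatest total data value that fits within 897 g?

285

Density check — radiometer 1.04, LiDAR unit 0.33, barometric logger 0.31 are the best per g.
The ratio heuristic lands on multispectral imager + radiometer + LiDAR unit + barometric logger (269) but leaves 107 g idle.
Replace barometric logger with magnetometer: the trade gains 16 net, giving 285 at 887 g.
The closest alternative, radiometer + LiDAR unit + radio tag reader + barometric logger, reaches only 270.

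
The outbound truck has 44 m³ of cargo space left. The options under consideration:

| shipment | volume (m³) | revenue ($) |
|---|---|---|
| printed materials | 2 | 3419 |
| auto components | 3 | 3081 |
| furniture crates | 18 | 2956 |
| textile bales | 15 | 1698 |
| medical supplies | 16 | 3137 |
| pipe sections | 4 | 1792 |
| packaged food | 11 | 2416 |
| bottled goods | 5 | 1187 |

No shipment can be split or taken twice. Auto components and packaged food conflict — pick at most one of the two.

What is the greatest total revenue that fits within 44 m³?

14385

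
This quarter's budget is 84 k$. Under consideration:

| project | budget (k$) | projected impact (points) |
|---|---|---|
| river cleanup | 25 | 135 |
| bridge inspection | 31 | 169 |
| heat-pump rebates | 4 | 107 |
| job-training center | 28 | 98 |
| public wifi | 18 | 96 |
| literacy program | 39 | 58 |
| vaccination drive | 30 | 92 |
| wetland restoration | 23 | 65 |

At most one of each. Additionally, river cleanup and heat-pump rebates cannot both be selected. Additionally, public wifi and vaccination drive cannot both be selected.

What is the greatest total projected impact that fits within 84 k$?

470

Bridge inspection + heat-pump rebates + job-training center + public wifi uses 81 of the 84 k$ and totals 470.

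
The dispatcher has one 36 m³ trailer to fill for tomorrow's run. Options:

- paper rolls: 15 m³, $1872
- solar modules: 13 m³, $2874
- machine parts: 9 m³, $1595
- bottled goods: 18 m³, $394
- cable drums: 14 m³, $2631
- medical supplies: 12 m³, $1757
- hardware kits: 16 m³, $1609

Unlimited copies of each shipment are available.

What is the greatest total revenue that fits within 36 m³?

By revenue per m³: solar modules 221.08, cable drums 187.93, machine parts 177.22 lead.
The ratio ordering already packs tightly: 2×solar modules + machine parts, 35 m³, 7343.

7343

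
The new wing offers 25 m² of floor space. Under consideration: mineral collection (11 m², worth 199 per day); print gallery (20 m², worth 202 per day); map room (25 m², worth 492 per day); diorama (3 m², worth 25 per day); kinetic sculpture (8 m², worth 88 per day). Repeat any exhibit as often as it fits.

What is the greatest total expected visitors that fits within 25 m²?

Taking map room: 25 m² used, 492 in expected visitors.

492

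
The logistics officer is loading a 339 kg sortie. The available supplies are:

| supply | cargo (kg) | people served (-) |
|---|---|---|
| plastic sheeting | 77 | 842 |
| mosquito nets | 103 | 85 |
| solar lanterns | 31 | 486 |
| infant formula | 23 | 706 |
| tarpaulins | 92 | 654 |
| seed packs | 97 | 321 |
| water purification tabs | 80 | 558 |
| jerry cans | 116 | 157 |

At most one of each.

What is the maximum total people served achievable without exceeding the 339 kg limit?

3246

Best packing: plastic sheeting + solar lanterns + infant formula + tarpaulins + water purification tabs — 303 kg, 3246 total.
Runner-up plastic sheeting + solar lanterns + infant formula + tarpaulins + seed packs tops out at 3009.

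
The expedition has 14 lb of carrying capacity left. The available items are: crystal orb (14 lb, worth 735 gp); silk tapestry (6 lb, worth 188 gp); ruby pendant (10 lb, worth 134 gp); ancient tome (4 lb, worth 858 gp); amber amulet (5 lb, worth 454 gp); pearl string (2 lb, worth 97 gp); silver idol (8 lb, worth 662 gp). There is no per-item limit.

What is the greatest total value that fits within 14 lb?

By value per lb: ancient tome 214.50, amber amulet 90.80, silver idol 82.75 lead.
The ratio ordering already packs tightly: 3×ancient tome + pearl string, 14 lb, 2671.
Every other selection either busts 14 lb or fails to beat 2671.

2671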